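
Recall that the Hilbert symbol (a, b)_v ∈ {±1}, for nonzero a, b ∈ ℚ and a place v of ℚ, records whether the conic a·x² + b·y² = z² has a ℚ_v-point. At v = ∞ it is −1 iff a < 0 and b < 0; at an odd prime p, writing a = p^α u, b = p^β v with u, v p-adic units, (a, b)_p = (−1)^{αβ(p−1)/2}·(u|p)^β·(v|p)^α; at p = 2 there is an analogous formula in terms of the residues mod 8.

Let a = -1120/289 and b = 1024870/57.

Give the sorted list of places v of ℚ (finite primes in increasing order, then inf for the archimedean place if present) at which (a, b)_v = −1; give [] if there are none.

(a, b) ≡ (-70, 3990) mod (ℚ^×)²; places V = {2, 3, 5, 7, 11, 17, 19, ∞}.
(a,b)_3: α=0, u≡2; β=-1, v≡1 (mod 3); (2|3)=-1, (1|3)=+1; sign (−1)^0·-1^-1·+1^0 = -1.
(a,b)_∞: sgn(-70)=−, sgn(3990)=+, so +1.
(a,b)_19: α=0, u≡5; β=-1, v≡16 (mod 19); (5|19)=+1, (16|19)=+1; sign (−1)^0·+1^-1·+1^0 = +1.
(a,b)_2: α=5, β=1; u≡5, v≡3 (mod 8); ε(u)ε(v)=0·1, αω(v)=5·1, βω(u)=1·1; sum ≡ 0  ⇒  +1.
(a,b)_5: α=1, u≡4; β=1, v≡2 (mod 5); (4|5)=+1, (2|5)=-1; sign (−1)^0·+1^1·-1^1 = -1.
(a,b)_17: α=-2, u≡2; β=0, v≡7 (mod 17); (2|17)=+1, (7|17)=-1; sign (−1)^0·+1^0·-1^-2 = +1.
(a,b)_11: α=0, u≡8; β=4, v≡2 (mod 11); (8|11)=-1, (2|11)=-1; sign (−1)^0·-1^4·-1^0 = +1.
(a,b)_7: α=1, u≡4; β=1, v≡5 (mod 7); (4|7)=+1, (5|7)=-1; sign (−1)^1·+1^1·-1^1 = +1.
(-70, 3990 / ℚ) ramifies at {3, 5}: a division algebra.

[3, 5]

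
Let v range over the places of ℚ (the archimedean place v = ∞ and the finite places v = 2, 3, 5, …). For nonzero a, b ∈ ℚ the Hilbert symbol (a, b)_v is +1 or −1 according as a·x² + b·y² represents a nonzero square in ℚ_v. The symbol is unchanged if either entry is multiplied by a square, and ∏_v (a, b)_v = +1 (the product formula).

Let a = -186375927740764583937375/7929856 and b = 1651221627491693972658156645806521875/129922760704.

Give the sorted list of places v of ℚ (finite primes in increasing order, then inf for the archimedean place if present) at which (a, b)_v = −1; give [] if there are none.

[5, 19, 23, 31]

(a, b) ≡ (-95, 139035) mod (ℚ^×)²; places V = {2, 3, 5, 7, 11, 13, 19, 23, 31, ∞}.
(a,b)_∞: sgn(-95)=−, sgn(139035)=+, so +1.
(a,b)_5: α=3, u≡1; β=5, v≡3 (mod 5); (1|5)=+1, (3|5)=-1; sign (−1)^0·+1^5·-1^3 = -1.
(a,b)_7: α=0, u≡5; β=2, v≡1 (mod 7); (5|7)=-1, (1|7)=+1; sign (−1)^0·-1^2·+1^0 = +1.
(a,b)_23: α=4, u≡11; β=5, v≡14 (mod 23); (11|23)=-1, (14|23)=-1; sign (−1)^0·-1^5·-1^4 = -1.
(a,b)_13: α=2, u≡1; β=5, v≡3 (mod 13); (1|13)=+1, (3|13)=+1; sign (−1)^0·+1^5·+1^2 = +1.
(a,b)_3: α=14, u≡1; β=19, v≡1 (mod 3); (1|3)=+1, (1|3)=+1; sign (−1)^0·+1^19·+1^14 = +1.
(a,b)_2: α=-16, β=-30; u≡1, v≡3 (mod 8); ε(u)ε(v)=0·1, αω(v)=-16·1, βω(u)=-30·0; sum ≡ 0  ⇒  +1.
(a,b)_31: α=2, u≡13; β=3, v≡26 (mod 31); (13|31)=-1, (26|31)=-1; sign (−1)^0·-1^3·-1^2 = -1.
(a,b)_11: α=-2, u≡9; β=-2, v≡2 (mod 11); (9|11)=+1, (2|11)=-1; sign (−1)^0·+1^-2·-1^-2 = +1.
(a,b)_19: α=3, u≡3; β=4, v≡13 (mod 19); (3|19)=-1, (13|19)=-1; sign (−1)^0·-1^4·-1^3 = -1.
(-95, 139035 / ℚ) ramifies at {5, 19, 23, 31}: a division algebra.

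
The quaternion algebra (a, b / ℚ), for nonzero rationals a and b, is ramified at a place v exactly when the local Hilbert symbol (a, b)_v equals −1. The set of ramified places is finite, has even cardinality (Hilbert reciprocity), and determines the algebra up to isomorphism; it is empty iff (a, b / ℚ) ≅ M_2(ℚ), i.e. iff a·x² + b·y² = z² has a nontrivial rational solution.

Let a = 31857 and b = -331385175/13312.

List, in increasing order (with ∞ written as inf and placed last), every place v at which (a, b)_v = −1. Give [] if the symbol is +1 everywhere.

Mod squares: a ≡ 31857, b ≡ -236379. Check v ∈ {∞, 2, 3, 5, 7, 11, 13, 19, 29, 37, 41}.
v=2: v_2(a)=0, v_2(b)=-10; units ≡ 1, 5 (mod 8); ε·ε+αω+βω = 0·0+0·1+-10·0 ≡ 0  ⇒  (a,b)_2 = +1.
v=5: a=5^0·(≡2), b=5^2·(≡4) mod 5; (2|5)=-1, (4|5)=+1; (−1)^{0·2·2}·(-1)^2·(+1)^0 = +1.
v=11: a=11^0·(≡1), b=11^1·(≡3) mod 11; (1|11)=+1, (3|11)=+1; (−1)^{0·1·5}·(+1)^1·(+1)^0 = +1.
v=41: a=41^1·(≡39), b=41^0·(≡26) mod 41; (39|41)=+1, (26|41)=-1; (−1)^{1·0·20}·(+1)^0·(-1)^1 = -1.
v=∞: 31857 > 0 and -236379 < 0  ⇒  (a,b)_∞ = +1.
v=37: a=37^1·(≡10), b=37^0·(≡5) mod 37; (10|37)=+1, (5|37)=-1; (−1)^{1·0·18}·(+1)^0·(-1)^1 = -1.
v=7: a=7^1·(≡1), b=7^0·(≡1) mod 7; (1|7)=+1, (1|7)=+1; (−1)^{1·0·3}·(+1)^0·(+1)^1 = +1.
v=29: a=29^0·(≡15), b=29^1·(≡27) mod 29; (15|29)=-1, (27|29)=-1; (−1)^{0·1·14}·(-1)^1·(-1)^0 = -1.
v=19: a=19^0·(≡13), b=19^1·(≡4) mod 19; (13|19)=-1, (4|19)=+1; (−1)^{0·1·9}·(-1)^1·(+1)^0 = -1.
v=13: a=13^0·(≡7), b=13^-1·(≡10) mod 13; (7|13)=-1, (10|13)=+1; (−1)^{0·-1·6}·(-1)^-1·(+1)^0 = -1.
v=3: a=3^1·(≡2), b=3^7·(≡2) mod 3; (2|3)=-1, (2|3)=-1; (−1)^{1·7·1}·(-1)^7·(-1)^1 = -1.
|Ram(31857, -236379)| = 6, even; anisotropic at {3, 13, 19, 29, 37, 41}.

[3, 13, 19, 29, 37, 41]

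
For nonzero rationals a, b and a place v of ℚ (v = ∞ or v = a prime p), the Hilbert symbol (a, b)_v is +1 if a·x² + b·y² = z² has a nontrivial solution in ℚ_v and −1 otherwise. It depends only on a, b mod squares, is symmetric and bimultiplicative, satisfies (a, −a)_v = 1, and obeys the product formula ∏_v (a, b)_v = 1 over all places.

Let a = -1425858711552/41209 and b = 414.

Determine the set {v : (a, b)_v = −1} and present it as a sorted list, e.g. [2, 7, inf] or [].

Mod squares: a ≡ -253, b ≡ 46. Check v ∈ {∞, 2, 3, 7, 11, 17, 23, 29}.
v=3: a=3^2·(≡2), b=3^2·(≡1) mod 3; (2|3)=-1, (1|3)=+1; (−1)^{2·2·1}·(-1)^2·(+1)^2 = +1.
v=17: a=17^2·(≡15), b=17^0·(≡6) mod 17; (15|17)=+1, (6|17)=-1; (−1)^{2·0·8}·(+1)^0·(-1)^2 = +1.
v=23: a=23^3·(≡3), b=23^1·(≡18) mod 23; (3|23)=+1, (18|23)=+1; (−1)^{3·1·11}·(+1)^1·(+1)^3 = -1.
v=7: a=7^-2·(≡5), b=7^0·(≡1) mod 7; (5|7)=-1, (1|7)=+1; (−1)^{-2·0·3}·(-1)^0·(+1)^-2 = +1.
v=2: v_2(a)=12, v_2(b)=1; units ≡ 3, 7 (mod 8); ε·ε+αω+βω = 1·1+12·0+1·1 ≡ 0  ⇒  (a,b)_2 = +1.
v=11: a=11^1·(≡8), b=11^0·(≡7) mod 11; (8|11)=-1, (7|11)=-1; (−1)^{1·0·5}·(-1)^0·(-1)^1 = -1.
v=∞: -253 < 0 and 46 > 0  ⇒  (a,b)_∞ = +1.
v=29: a=29^-2·(≡15), b=29^0·(≡8) mod 29; (15|29)=-1, (8|29)=-1; (−1)^{-2·0·14}·(-1)^0·(-1)^-2 = +1.
|Ram(-253, 46)| = 2, even; anisotropic at {11, 23}.

[11, 23]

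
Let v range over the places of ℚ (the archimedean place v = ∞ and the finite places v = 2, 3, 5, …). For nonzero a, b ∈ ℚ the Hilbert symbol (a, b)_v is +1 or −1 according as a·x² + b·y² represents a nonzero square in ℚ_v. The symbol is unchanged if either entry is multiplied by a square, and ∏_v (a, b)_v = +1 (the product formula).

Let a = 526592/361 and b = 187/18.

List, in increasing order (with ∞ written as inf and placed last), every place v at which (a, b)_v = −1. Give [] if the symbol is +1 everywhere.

[11, 17]

Mod squares: a ≡ 17, b ≡ 374. Check v ∈ {∞, 2, 3, 11, 17, 19}.
v=19: a=19^-2·(≡7), b=19^0·(≡3) mod 19; (7|19)=+1, (3|19)=-1; (−1)^{-2·0·9}·(+1)^0·(-1)^-2 = +1.
v=3: a=3^0·(≡2), b=3^-2·(≡2) mod 3; (2|3)=-1, (2|3)=-1; (−1)^{0·-2·1}·(-1)^-2·(-1)^0 = +1.
v=∞: 17 > 0 and 374 > 0  ⇒  (a,b)_∞ = +1.
v=2: v_2(a)=8, v_2(b)=-1; units ≡ 1, 3 (mod 8); ε·ε+αω+βω = 0·1+8·1+-1·0 ≡ 0  ⇒  (a,b)_2 = +1.
v=17: a=17^1·(≡9), b=17^1·(≡11) mod 17; (9|17)=+1, (11|17)=-1; (−1)^{1·1·8}·(+1)^1·(-1)^1 = -1.
v=11: a=11^2·(≡2), b=11^1·(≡4) mod 11; (2|11)=-1, (4|11)=+1; (−1)^{2·1·5}·(-1)^1·(+1)^2 = -1.
|Ram(17, 374)| = 2, even; anisotropic at {11, 17}.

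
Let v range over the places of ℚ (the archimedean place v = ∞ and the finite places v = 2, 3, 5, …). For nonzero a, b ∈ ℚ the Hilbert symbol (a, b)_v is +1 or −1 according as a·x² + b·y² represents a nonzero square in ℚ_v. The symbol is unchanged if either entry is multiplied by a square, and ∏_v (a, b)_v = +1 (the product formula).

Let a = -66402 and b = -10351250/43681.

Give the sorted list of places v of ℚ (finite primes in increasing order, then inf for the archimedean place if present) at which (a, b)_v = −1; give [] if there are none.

[2, 7, 31, inf]

(a, b) ≡ (-7378, -2) mod (ℚ^×)²; places V = {2, 3, 5, 7, 11, 13, 17, 19, 31, ∞}.
(a,b)_7: α=1, u≡6; β=2, v≡3 (mod 7); (6|7)=-1, (3|7)=-1; sign (−1)^0·-1^2·-1^1 = -1.
(a,b)_3: α=2, u≡2; β=0, v≡1 (mod 3); (2|3)=-1, (1|3)=+1; sign (−1)^0·-1^0·+1^2 = +1.
(a,b)_31: α=1, u≡28; β=0, v≡11 (mod 31); (28|31)=+1, (11|31)=-1; sign (−1)^0·+1^0·-1^1 = -1.
(a,b)_2: α=1, β=1; u≡7, v≡7 (mod 8); ε(u)ε(v)=1·1, αω(v)=1·0, βω(u)=1·0; sum ≡ 1  ⇒  -1.
(a,b)_∞: sgn(-7378)=−, sgn(-2)=−, so -1.
(a,b)_11: α=0, u≡5; β=-2, v≡4 (mod 11); (5|11)=+1, (4|11)=+1; sign (−1)^0·+1^-2·+1^0 = +1.
(a,b)_5: α=0, u≡3; β=4, v≡3 (mod 5); (3|5)=-1, (3|5)=-1; sign (−1)^0·-1^4·-1^0 = +1.
(a,b)_17: α=1, u≡4; β=0, v≡2 (mod 17); (4|17)=+1, (2|17)=+1; sign (−1)^0·+1^0·+1^1 = +1.
(a,b)_13: α=0, u≡2; β=2, v≡6 (mod 13); (2|13)=-1, (6|13)=-1; sign (−1)^0·-1^2·-1^0 = +1.
(a,b)_19: α=0, u≡3; β=-2, v≡1 (mod 19); (3|19)=-1, (1|19)=+1; sign (−1)^0·-1^-2·+1^0 = +1.
(-7378, -2 / ℚ) ramifies at {2, 7, 31, ∞}: a division algebra.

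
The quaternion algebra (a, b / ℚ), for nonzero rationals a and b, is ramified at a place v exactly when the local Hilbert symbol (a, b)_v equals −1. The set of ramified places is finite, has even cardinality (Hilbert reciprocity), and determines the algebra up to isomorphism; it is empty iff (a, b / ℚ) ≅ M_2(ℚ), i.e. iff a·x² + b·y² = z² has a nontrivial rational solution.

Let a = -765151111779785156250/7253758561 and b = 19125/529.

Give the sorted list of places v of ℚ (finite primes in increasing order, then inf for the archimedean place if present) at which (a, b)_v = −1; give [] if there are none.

[2, 11, 17, 43]

(a, b) ≡ (-595034, 85) mod (ℚ^×)²; places V = {2, 3, 5, 7, 11, 17, 23, 37, 43, ∞}.
(a,b)_11: α=1, u≡1; β=0, v≡7 (mod 11); (1|11)=+1, (7|11)=-1; sign (−1)^0·+1^0·-1^1 = -1.
(a,b)_3: α=6, u≡1; β=2, v≡1 (mod 3); (1|3)=+1, (1|3)=+1; sign (−1)^0·+1^2·+1^6 = +1.
(a,b)_∞: sgn(-595034)=−, sgn(85)=+, so +1.
(a,b)_17: α=3, u≡4; β=1, v≡10 (mod 17); (4|17)=+1, (10|17)=-1; sign (−1)^0·+1^1·-1^3 = -1.
(a,b)_23: α=-6, u≡11; β=-2, v≡12 (mod 23); (11|23)=-1, (12|23)=+1; sign (−1)^0·-1^-2·+1^-6 = +1.
(a,b)_37: α=1, u≡20; β=0, v≡3 (mod 37); (20|37)=-1, (3|37)=+1; sign (−1)^0·-1^0·+1^1 = +1.
(a,b)_5: α=14, u≡1; β=3, v≡2 (mod 5); (1|5)=+1, (2|5)=-1; sign (−1)^0·+1^3·-1^14 = +1.
(a,b)_7: α=-2, u≡1; β=0, v≡2 (mod 7); (1|7)=+1, (2|7)=+1; sign (−1)^0·+1^0·+1^-2 = +1.
(a,b)_2: α=1, β=0; u≡3, v≡5 (mod 8); ε(u)ε(v)=1·0, αω(v)=1·1, βω(u)=0·1; sum ≡ 1  ⇒  -1.
(a,b)_43: α=1, u≡30; β=0, v≡29 (mod 43); (30|43)=-1, (29|43)=-1; sign (−1)^0·-1^0·-1^1 = -1.
(-595034, 85 / ℚ) ramifies at {2, 11, 17, 43}: a division algebra.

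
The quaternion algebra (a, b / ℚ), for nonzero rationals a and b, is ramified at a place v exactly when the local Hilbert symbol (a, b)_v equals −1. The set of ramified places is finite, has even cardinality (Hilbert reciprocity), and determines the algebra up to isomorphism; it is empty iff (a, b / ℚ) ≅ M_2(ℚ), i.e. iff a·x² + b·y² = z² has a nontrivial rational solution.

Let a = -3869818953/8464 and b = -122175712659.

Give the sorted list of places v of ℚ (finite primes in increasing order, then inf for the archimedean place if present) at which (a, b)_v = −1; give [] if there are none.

[13, inf]

Mod squares: a ≡ -33, b ≡ -51051. Check v ∈ {∞, 2, 3, 7, 11, 13, 17, 23}.
v=17: a=17^2·(≡2), b=17^3·(≡12) mod 17; (2|17)=+1, (12|17)=-1; (−1)^{2·3·8}·(+1)^3·(-1)^2 = +1.
v=13: a=13^2·(≡6), b=13^3·(≡9) mod 13; (6|13)=-1, (9|13)=+1; (−1)^{2·3·6}·(-1)^3·(+1)^2 = -1.
v=7: a=7^4·(≡4), b=7^3·(≡2) mod 7; (4|7)=+1, (2|7)=+1; (−1)^{4·3·3}·(+1)^3·(+1)^4 = +1.
v=3: a=3^1·(≡1), b=3^1·(≡2) mod 3; (1|3)=+1, (2|3)=-1; (−1)^{1·1·1}·(+1)^1·(-1)^1 = +1.
v=11: a=11^1·(≡7), b=11^1·(≡5) mod 11; (7|11)=-1, (5|11)=+1; (−1)^{1·1·5}·(-1)^1·(+1)^1 = +1.
v=∞: -33 < 0 and -51051 < 0  ⇒  (a,b)_∞ = -1.
v=2: v_2(a)=-4, v_2(b)=0; units ≡ 7, 5 (mod 8); ε·ε+αω+βω = 1·0+-4·1+0·0 ≡ 0  ⇒  (a,b)_2 = +1.
v=23: a=23^-2·(≡13), b=23^0·(≡2) mod 23; (13|23)=+1, (2|23)=+1; (−1)^{-2·0·11}·(+1)^0·(+1)^-2 = +1.
|Ram(-33, -51051)| = 2, even; anisotropic at {13, ∞}.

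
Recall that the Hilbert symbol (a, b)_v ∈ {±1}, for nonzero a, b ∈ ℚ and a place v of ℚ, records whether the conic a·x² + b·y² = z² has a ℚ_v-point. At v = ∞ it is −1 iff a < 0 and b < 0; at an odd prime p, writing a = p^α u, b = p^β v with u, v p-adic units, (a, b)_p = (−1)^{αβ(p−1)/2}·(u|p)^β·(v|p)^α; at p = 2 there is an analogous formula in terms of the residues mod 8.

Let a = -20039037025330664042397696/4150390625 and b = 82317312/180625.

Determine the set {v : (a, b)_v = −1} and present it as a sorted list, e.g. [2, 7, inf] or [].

Mod squares: a ≡ -49742, b ≡ 2233. Check v ∈ {∞, 2, 3, 5, 7, 11, 13, 17, 19, 29}.
v=5: a=5^-12·(≡2), b=5^-4·(≡3) mod 5; (2|5)=-1, (3|5)=-1; (−1)^{-12·-4·2}·(-1)^-4·(-1)^-12 = +1.
v=17: a=17^-1·(≡1), b=17^-2·(≡5) mod 17; (1|17)=+1, (5|17)=-1; (−1)^{-1·-2·8}·(+1)^-2·(-1)^-1 = -1.
v=3: a=3^2·(≡1), b=3^2·(≡1) mod 3; (1|3)=+1, (1|3)=+1; (−1)^{2·2·1}·(+1)^2·(+1)^2 = +1.
v=19: a=19^1·(≡6), b=19^0·(≡14) mod 19; (6|19)=+1, (14|19)=-1; (−1)^{1·0·9}·(+1)^0·(-1)^1 = -1.
v=2: v_2(a)=31, v_2(b)=12; units ≡ 1, 1 (mod 8); ε·ε+αω+βω = 0·0+31·0+12·0 ≡ 0  ⇒  (a,b)_2 = +1.
v=7: a=7^3·(≡5), b=7^1·(≡2) mod 7; (5|7)=-1, (2|7)=+1; (−1)^{3·1·3}·(-1)^1·(+1)^3 = +1.
v=29: a=29^4·(≡9), b=29^1·(≡14) mod 29; (9|29)=+1, (14|29)=-1; (−1)^{4·1·14}·(+1)^1·(-1)^4 = +1.
v=11: a=11^3·(≡6), b=11^1·(≡3) mod 11; (6|11)=-1, (3|11)=+1; (−1)^{3·1·5}·(-1)^1·(+1)^3 = +1.
v=13: a=13^2·(≡10), b=13^0·(≡4) mod 13; (10|13)=+1, (4|13)=+1; (−1)^{2·0·6}·(+1)^0·(+1)^2 = +1.
v=∞: -49742 < 0 and 2233 > 0  ⇒  (a,b)_∞ = +1.
|Ram(-49742, 2233)| = 2, even; anisotropic at {17, 19}.

[17, 19]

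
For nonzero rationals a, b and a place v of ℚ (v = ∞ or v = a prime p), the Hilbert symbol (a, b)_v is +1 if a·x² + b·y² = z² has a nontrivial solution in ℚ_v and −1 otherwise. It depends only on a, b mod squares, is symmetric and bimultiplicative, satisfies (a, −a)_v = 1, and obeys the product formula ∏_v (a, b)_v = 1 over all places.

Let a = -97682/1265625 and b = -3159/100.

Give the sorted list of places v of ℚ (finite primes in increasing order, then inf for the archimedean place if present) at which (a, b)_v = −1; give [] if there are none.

(a, b) ≡ (-2, -39) mod (ℚ^×)²; places V = {2, 3, 5, 13, 17, ∞}.
(a,b)_2: α=1, β=-2; u≡7, v≡1 (mod 8); ε(u)ε(v)=1·0, αω(v)=1·0, βω(u)=-2·0; sum ≡ 0  ⇒  +1.
(a,b)_13: α=2, u≡2; β=1, v≡12 (mod 13); (2|13)=-1, (12|13)=+1; sign (−1)^0·-1^1·+1^2 = -1.
(a,b)_∞: sgn(-2)=−, sgn(-39)=−, so -1.
(a,b)_5: α=-6, u≡3; β=-2, v≡4 (mod 5); (3|5)=-1, (4|5)=+1; sign (−1)^0·-1^-2·+1^-6 = +1.
(a,b)_17: α=2, u≡4; β=0, v≡7 (mod 17); (4|17)=+1, (7|17)=-1; sign (−1)^0·+1^0·-1^2 = +1.
(a,b)_3: α=-4, u≡1; β=5, v≡2 (mod 3); (1|3)=+1, (2|3)=-1; sign (−1)^0·+1^5·-1^-4 = +1.
|Ram(-2, -39)| = 2, even; anisotropic at {13, ∞}.

[13, inf]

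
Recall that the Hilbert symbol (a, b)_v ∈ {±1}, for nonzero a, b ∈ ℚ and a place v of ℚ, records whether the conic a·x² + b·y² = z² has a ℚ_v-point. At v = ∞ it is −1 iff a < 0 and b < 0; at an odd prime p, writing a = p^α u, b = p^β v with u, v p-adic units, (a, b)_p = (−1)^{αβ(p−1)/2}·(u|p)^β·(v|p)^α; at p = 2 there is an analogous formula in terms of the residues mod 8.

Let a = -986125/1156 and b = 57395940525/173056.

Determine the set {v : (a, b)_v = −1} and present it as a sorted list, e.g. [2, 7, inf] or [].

[3, 19]

(a, b) ≡ (-805, 14421) mod (ℚ^×)²; places V = {2, 3, 5, 7, 11, 13, 17, 19, 23, ∞}.
(a,b)_2: α=-2, β=-10; u≡3, v≡5 (mod 8); ε(u)ε(v)=1·0, αω(v)=-2·1, βω(u)=-10·1; sum ≡ 0  ⇒  +1.
(a,b)_13: α=0, u≡10; β=-2, v≡4 (mod 13); (10|13)=+1, (4|13)=+1; sign (−1)^0·+1^-2·+1^0 = +1.
(a,b)_17: α=-2, u≡7; β=0, v≡6 (mod 17); (7|17)=-1, (6|17)=-1; sign (−1)^0·-1^0·-1^-2 = +1.
(a,b)_∞: sgn(-805)=−, sgn(14421)=+, so +1.
(a,b)_23: α=1, u≡11; β=1, v≡8 (mod 23); (11|23)=-1, (8|23)=+1; sign (−1)^1·-1^1·+1^1 = +1.
(a,b)_5: α=3, u≡1; β=2, v≡1 (mod 5); (1|5)=+1, (1|5)=+1; sign (−1)^0·+1^2·+1^3 = +1.
(a,b)_11: α=0, u≡3; β=1, v≡8 (mod 11); (3|11)=+1, (8|11)=-1; sign (−1)^0·+1^1·-1^0 = +1.
(a,b)_3: α=0, u≡2; β=3, v≡1 (mod 3); (2|3)=-1, (1|3)=+1; sign (−1)^0·-1^3·+1^0 = -1.
(a,b)_19: α=0, u≡2; β=3, v≡13 (mod 19); (2|19)=-1, (13|19)=-1; sign (−1)^0·-1^3·-1^0 = -1.
(a,b)_7: α=3, u≡2; β=2, v≡2 (mod 7); (2|7)=+1, (2|7)=+1; sign (−1)^0·+1^2·+1^3 = +1.
(-805, 14421 / ℚ) ramifies at {3, 19}: a division algebra.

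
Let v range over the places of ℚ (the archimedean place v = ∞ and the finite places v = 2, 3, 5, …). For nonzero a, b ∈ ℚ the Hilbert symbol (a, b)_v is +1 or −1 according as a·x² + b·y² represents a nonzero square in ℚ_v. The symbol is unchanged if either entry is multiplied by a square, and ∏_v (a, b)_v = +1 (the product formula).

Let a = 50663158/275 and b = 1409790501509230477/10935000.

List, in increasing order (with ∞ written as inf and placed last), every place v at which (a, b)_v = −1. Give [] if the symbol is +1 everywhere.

(a, b) ≡ (67298, 78) mod (ℚ^×)²; places V = {2, 3, 5, 7, 11, 13, 19, 23, ∞}.
(a,b)_5: α=-2, u≡3; β=-4, v≡2 (mod 5); (3|5)=-1, (2|5)=-1; sign (−1)^0·-1^-4·-1^-2 = +1.
(a,b)_∞: sgn(67298)=+, sgn(78)=+, so +1.
(a,b)_2: α=1, β=-3; u≡1, v≡7 (mod 8); ε(u)ε(v)=0·1, αω(v)=1·0, βω(u)=-3·0; sum ≡ 0  ⇒  +1.
(a,b)_13: α=2, u≡1; β=7, v≡6 (mod 13); (1|13)=+1, (6|13)=-1; sign (−1)^0·+1^7·-1^2 = +1.
(a,b)_19: α=1, u≡13; β=2, v≡14 (mod 19); (13|19)=-1, (14|19)=-1; sign (−1)^0·-1^2·-1^1 = -1.
(a,b)_23: α=1, u≡10; β=2, v≡9 (mod 23); (10|23)=-1, (9|23)=+1; sign (−1)^0·-1^2·+1^1 = +1.
(a,b)_7: α=3, u≡3; β=6, v≡2 (mod 7); (3|7)=-1, (2|7)=+1; sign (−1)^0·-1^6·+1^3 = +1.
(a,b)_11: α=-1, u≡6; β=0, v≡1 (mod 11); (6|11)=-1, (1|11)=+1; sign (−1)^0·-1^0·+1^-1 = +1.
(a,b)_3: α=0, u≡2; β=-7, v≡2 (mod 3); (2|3)=-1, (2|3)=-1; sign (−1)^0·-1^-7·-1^0 = -1.
Ram(67298, 78) = {3, 19}; no ℚ_3-point on the conic.

[3, 19]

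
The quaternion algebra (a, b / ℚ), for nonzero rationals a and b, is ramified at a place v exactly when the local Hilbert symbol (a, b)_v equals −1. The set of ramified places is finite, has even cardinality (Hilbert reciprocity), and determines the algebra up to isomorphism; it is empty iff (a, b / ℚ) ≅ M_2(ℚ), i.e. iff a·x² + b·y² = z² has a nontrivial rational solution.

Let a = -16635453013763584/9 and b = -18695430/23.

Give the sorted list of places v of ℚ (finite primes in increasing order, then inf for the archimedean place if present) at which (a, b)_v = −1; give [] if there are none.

[13, inf]

Mod squares: a ≡ -60214, b ≡ -56810. Check v ∈ {∞, 2, 3, 5, 7, 11, 13, 17, 19, 23, 29}.
v=29: a=29^0·(≡26), b=29^2·(≡22) mod 29; (26|29)=-1, (22|29)=+1; (−1)^{0·2·14}·(-1)^2·(+1)^0 = +1.
v=11: a=11^1·(≡4), b=11^0·(≡5) mod 11; (4|11)=+1, (5|11)=+1; (−1)^{1·0·5}·(+1)^0·(+1)^1 = +1.
v=3: a=3^-2·(≡2), b=3^2·(≡1) mod 3; (2|3)=-1, (1|3)=+1; (−1)^{-2·2·1}·(-1)^2·(+1)^-2 = +1.
v=19: a=19^4·(≡9), b=19^1·(≡10) mod 19; (9|19)=+1, (10|19)=-1; (−1)^{4·1·9}·(+1)^1·(-1)^4 = +1.
v=5: a=5^0·(≡4), b=5^1·(≡3) mod 5; (4|5)=+1, (3|5)=-1; (−1)^{0·1·2}·(+1)^1·(-1)^0 = +1.
v=7: a=7^3·(≡4), b=7^0·(≡1) mod 7; (4|7)=+1, (1|7)=+1; (−1)^{3·0·3}·(+1)^0·(+1)^3 = +1.
v=23: a=23^1·(≡4), b=23^-1·(≡5) mod 23; (4|23)=+1, (5|23)=-1; (−1)^{1·-1·11}·(+1)^-1·(-1)^1 = +1.
v=17: a=17^1·(≡7), b=17^0·(≡8) mod 17; (7|17)=-1, (8|17)=+1; (−1)^{1·0·8}·(-1)^0·(+1)^1 = +1.
v=∞: -60214 < 0 and -56810 < 0  ⇒  (a,b)_∞ = -1.
v=2: v_2(a)=9, v_2(b)=1; units ≡ 5, 3 (mod 8); ε·ε+αω+βω = 0·1+9·1+1·1 ≡ 0  ⇒  (a,b)_2 = +1.
v=13: a=13^2·(≡11), b=13^1·(≡8) mod 13; (11|13)=-1, (8|13)=-1; (−1)^{2·1·6}·(-1)^1·(-1)^2 = -1.
(-60214, -56810 / ℚ) ramifies at {13, ∞}: a division algebra.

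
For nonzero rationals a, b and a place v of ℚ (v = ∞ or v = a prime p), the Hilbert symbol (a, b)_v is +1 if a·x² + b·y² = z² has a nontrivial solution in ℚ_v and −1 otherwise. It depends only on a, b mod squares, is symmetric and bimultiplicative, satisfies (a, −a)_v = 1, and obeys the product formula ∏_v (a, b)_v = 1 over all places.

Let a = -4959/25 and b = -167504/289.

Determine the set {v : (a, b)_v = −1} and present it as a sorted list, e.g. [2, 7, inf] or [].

Mod squares: a ≡ -551, b ≡ -29. Check v ∈ {∞, 2, 3, 5, 17, 19, 29}.
v=5: a=5^-2·(≡1), b=5^0·(≡4) mod 5; (1|5)=+1, (4|5)=+1; (−1)^{-2·0·2}·(+1)^0·(+1)^-2 = +1.
v=29: a=29^1·(≡21), b=29^1·(≡5) mod 29; (21|29)=-1, (5|29)=+1; (−1)^{1·1·14}·(-1)^1·(+1)^1 = -1.
v=2: v_2(a)=0, v_2(b)=4; units ≡ 1, 3 (mod 8); ε·ε+αω+βω = 0·1+0·1+4·0 ≡ 0  ⇒  (a,b)_2 = +1.
v=∞: -551 < 0 and -29 < 0  ⇒  (a,b)_∞ = -1.
v=17: a=17^0·(≡7), b=17^-2·(≡14) mod 17; (7|17)=-1, (14|17)=-1; (−1)^{0·-2·8}·(-1)^-2·(-1)^0 = +1.
v=19: a=19^1·(≡4), b=19^2·(≡17) mod 19; (4|19)=+1, (17|19)=+1; (−1)^{1·2·9}·(+1)^2·(+1)^1 = +1.
v=3: a=3^2·(≡1), b=3^0·(≡1) mod 3; (1|3)=+1, (1|3)=+1; (−1)^{2·0·1}·(+1)^0·(+1)^2 = +1.
|Ram(-551, -29)| = 2, even; anisotropic at {29, ∞}.

[29, inf]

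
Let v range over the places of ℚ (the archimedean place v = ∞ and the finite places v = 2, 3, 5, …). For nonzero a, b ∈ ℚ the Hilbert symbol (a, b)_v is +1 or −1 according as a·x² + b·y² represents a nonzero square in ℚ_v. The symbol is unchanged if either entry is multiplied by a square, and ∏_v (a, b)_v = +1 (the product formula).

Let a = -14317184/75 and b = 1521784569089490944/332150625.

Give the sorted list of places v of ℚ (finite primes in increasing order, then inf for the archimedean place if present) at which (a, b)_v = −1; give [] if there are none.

[2, 3, 19, 29]

(a, b) ≡ (-798, 29) mod (ℚ^×)²; places V = {2, 3, 5, 7, 19, 29, ∞}.
(a,b)_7: α=1, u≡5; β=2, v≡4 (mod 7); (5|7)=-1, (4|7)=+1; sign (−1)^0·-1^2·+1^1 = +1.
(a,b)_19: α=1, u≡15; β=2, v≡14 (mod 19); (15|19)=-1, (14|19)=-1; sign (−1)^0·-1^2·-1^1 = -1.
(a,b)_∞: sgn(-798)=−, sgn(29)=+, so +1.
(a,b)_5: α=-2, u≡2; β=-4, v≡4 (mod 5); (2|5)=-1, (4|5)=+1; sign (−1)^0·-1^-4·+1^-2 = +1.
(a,b)_2: α=7, β=22; u≡1, v≡5 (mod 8); ε(u)ε(v)=0·0, αω(v)=7·1, βω(u)=22·0; sum ≡ 1  ⇒  -1.
(a,b)_3: α=-1, u≡1; β=-12, v≡2 (mod 3); (1|3)=+1, (2|3)=-1; sign (−1)^0·+1^-12·-1^-1 = -1.
(a,b)_29: α=2, u≡17; β=5, v≡1 (mod 29); (17|29)=-1, (1|29)=+1; sign (−1)^0·-1^5·+1^2 = -1.
|Ram(-798, 29)| = 4, even; anisotropic at {2, 3, 19, 29}.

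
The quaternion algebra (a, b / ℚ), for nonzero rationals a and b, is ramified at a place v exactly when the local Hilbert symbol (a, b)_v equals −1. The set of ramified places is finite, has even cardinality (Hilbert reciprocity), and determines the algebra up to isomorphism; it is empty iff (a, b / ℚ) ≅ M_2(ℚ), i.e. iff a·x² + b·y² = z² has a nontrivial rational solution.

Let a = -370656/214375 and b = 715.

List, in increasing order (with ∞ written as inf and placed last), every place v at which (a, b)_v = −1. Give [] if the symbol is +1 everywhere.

(a, b) ≡ (-2002, 715) mod (ℚ^×)²; places V = {2, 3, 5, 7, 11, 13, ∞}.
(a,b)_∞: sgn(-2002)=−, sgn(715)=+, so +1.
(a,b)_13: α=1, u≡2; β=1, v≡3 (mod 13); (2|13)=-1, (3|13)=+1; sign (−1)^0·-1^1·+1^1 = -1.
(a,b)_5: α=-4, u≡3; β=1, v≡3 (mod 5); (3|5)=-1, (3|5)=-1; sign (−1)^0·-1^1·-1^-4 = -1.
(a,b)_7: α=-3, u≡4; β=0, v≡1 (mod 7); (4|7)=+1, (1|7)=+1; sign (−1)^0·+1^0·+1^-3 = +1.
(a,b)_3: α=4, u≡2; β=0, v≡1 (mod 3); (2|3)=-1, (1|3)=+1; sign (−1)^0·-1^0·+1^4 = +1.
(a,b)_2: α=5, β=0; u≡7, v≡3 (mod 8); ε(u)ε(v)=1·1, αω(v)=5·1, βω(u)=0·0; sum ≡ 0  ⇒  +1.
(a,b)_11: α=1, u≡9; β=1, v≡10 (mod 11); (9|11)=+1, (10|11)=-1; sign (−1)^1·+1^1·-1^1 = +1.
|Ram(-2002, 715)| = 2, even; anisotropic at {5, 13}.

[5, 13]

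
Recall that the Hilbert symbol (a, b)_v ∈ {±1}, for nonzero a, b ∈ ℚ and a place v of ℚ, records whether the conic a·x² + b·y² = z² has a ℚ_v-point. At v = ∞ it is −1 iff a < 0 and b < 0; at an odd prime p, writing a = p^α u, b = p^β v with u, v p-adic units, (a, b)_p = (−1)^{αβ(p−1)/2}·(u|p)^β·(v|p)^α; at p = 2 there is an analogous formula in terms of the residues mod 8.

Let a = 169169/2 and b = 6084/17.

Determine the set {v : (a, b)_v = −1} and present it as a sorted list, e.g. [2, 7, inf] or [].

[7, 11]

(a, b) ≡ (2002, 17) mod (ℚ^×)²; places V = {2, 3, 7, 11, 13, 17, ∞}.
(a,b)_11: α=1, u≡6; β=0, v≡2 (mod 11); (6|11)=-1, (2|11)=-1; sign (−1)^0·-1^0·-1^1 = -1.
(a,b)_2: α=-1, β=2; u≡1, v≡1 (mod 8); ε(u)ε(v)=0·0, αω(v)=-1·0, βω(u)=2·0; sum ≡ 0  ⇒  +1.
(a,b)_3: α=0, u≡1; β=2, v≡2 (mod 3); (1|3)=+1, (2|3)=-1; sign (−1)^0·+1^2·-1^0 = +1.
(a,b)_17: α=0, u≡1; β=-1, v≡15 (mod 17); (1|17)=+1, (15|17)=+1; sign (−1)^0·+1^-1·+1^0 = +1.
(a,b)_∞: sgn(2002)=+, sgn(17)=+, so +1.
(a,b)_13: α=3, u≡6; β=2, v≡9 (mod 13); (6|13)=-1, (9|13)=+1; sign (−1)^0·-1^2·+1^3 = +1.
(a,b)_7: α=1, u≡5; β=0, v≡5 (mod 7); (5|7)=-1, (5|7)=-1; sign (−1)^0·-1^0·-1^1 = -1.
(2002, 17 / ℚ) ramifies at {7, 11}: a division algebra.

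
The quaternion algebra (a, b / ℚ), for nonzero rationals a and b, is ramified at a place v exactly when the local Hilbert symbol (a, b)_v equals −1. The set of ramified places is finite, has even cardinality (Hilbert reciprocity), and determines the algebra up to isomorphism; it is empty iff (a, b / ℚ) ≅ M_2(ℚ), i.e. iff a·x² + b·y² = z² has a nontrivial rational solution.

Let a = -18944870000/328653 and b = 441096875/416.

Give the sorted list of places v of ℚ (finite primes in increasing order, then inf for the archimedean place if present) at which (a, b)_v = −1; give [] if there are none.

Mod squares: a ≡ -299, b ≡ 50830. Check v ∈ {∞, 2, 3, 5, 7, 13, 17, 19, 23, 41, 53}.
v=17: a=17^0·(≡12), b=17^1·(≡8) mod 17; (12|17)=-1, (8|17)=+1; (−1)^{0·1·8}·(-1)^1·(+1)^0 = -1.
v=19: a=19^0·(≡17), b=19^2·(≡17) mod 19; (17|19)=+1, (17|19)=+1; (−1)^{0·2·9}·(+1)^2·(+1)^0 = +1.
v=13: a=13^-1·(≡1), b=13^-1·(≡4) mod 13; (1|13)=+1, (4|13)=+1; (−1)^{-1·-1·6}·(+1)^-1·(+1)^-1 = +1.
v=5: a=5^4·(≡1), b=5^5·(≡1) mod 5; (1|5)=+1, (1|5)=+1; (−1)^{4·5·2}·(+1)^5·(+1)^4 = +1.
v=2: v_2(a)=4, v_2(b)=-5; units ≡ 5, 7 (mod 8); ε·ε+αω+βω = 0·1+4·0+-5·1 ≡ 1  ⇒  (a,b)_2 = -1.
v=41: a=41^2·(≡28), b=41^0·(≡23) mod 41; (28|41)=-1, (23|41)=+1; (−1)^{2·0·20}·(-1)^0·(+1)^2 = +1.
v=23: a=23^1·(≡5), b=23^1·(≡6) mod 23; (5|23)=-1, (6|23)=+1; (−1)^{1·1·11}·(-1)^1·(+1)^1 = +1.
v=∞: -299 < 0 and 50830 > 0  ⇒  (a,b)_∞ = +1.
v=3: a=3^-2·(≡1), b=3^0·(≡1) mod 3; (1|3)=+1, (1|3)=+1; (−1)^{-2·0·1}·(+1)^0·(+1)^-2 = +1.
v=53: a=53^-2·(≡32), b=53^0·(≡3) mod 53; (32|53)=-1, (3|53)=-1; (−1)^{-2·0·26}·(-1)^0·(-1)^-2 = +1.
v=7: a=7^2·(≡2), b=7^0·(≡3) mod 7; (2|7)=+1, (3|7)=-1; (−1)^{2·0·3}·(+1)^0·(-1)^2 = +1.
(-299, 50830 / ℚ) ramifies at {2, 17}: a division algebra.

[2, 17]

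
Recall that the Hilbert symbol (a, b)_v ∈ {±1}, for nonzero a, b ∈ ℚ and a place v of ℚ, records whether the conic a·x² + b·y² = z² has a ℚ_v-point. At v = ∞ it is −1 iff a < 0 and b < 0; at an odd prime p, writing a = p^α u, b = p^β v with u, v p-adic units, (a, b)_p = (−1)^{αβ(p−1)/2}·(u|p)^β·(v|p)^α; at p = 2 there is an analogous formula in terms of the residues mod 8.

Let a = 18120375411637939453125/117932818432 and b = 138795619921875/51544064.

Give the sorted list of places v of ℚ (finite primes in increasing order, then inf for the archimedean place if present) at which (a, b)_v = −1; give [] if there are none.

[2, 7, 13, 29]

(a, b) ≡ (462, 5278) mod (ℚ^×)²; places V = {2, 3, 5, 7, 11, 13, 29, ∞}.
(a,b)_∞: sgn(462)=+, sgn(5278)=+, so +1.
(a,b)_2: α=-19, β=-15; u≡7, v≡7 (mod 8); ε(u)ε(v)=1·1, αω(v)=-19·0, βω(u)=-15·0; sum ≡ 1  ⇒  -1.
(a,b)_3: α=7, u≡1; β=6, v≡1 (mod 3); (1|3)=+1, (1|3)=+1; sign (−1)^0·+1^6·+1^7 = +1.
(a,b)_5: α=12, u≡2; β=8, v≡3 (mod 5); (2|5)=-1, (3|5)=-1; sign (−1)^0·-1^8·-1^12 = +1.
(a,b)_7: α=9, u≡5; β=5, v≡5 (mod 7); (5|7)=-1, (5|7)=-1; sign (−1)^1·-1^5·-1^9 = -1.
(a,b)_29: α=2, u≡11; β=1, v≡27 (mod 29); (11|29)=-1, (27|29)=-1; sign (−1)^0·-1^1·-1^2 = -1.
(a,b)_13: α=-2, u≡7; β=-1, v≡12 (mod 13); (7|13)=-1, (12|13)=+1; sign (−1)^0·-1^-1·+1^-2 = -1.
(a,b)_11: α=-3, u≡1; β=-2, v≡9 (mod 11); (1|11)=+1, (9|11)=+1; sign (−1)^0·+1^-2·+1^-3 = +1.
|Ram(462, 5278)| = 4, even; anisotropic at {2, 7, 13, 29}.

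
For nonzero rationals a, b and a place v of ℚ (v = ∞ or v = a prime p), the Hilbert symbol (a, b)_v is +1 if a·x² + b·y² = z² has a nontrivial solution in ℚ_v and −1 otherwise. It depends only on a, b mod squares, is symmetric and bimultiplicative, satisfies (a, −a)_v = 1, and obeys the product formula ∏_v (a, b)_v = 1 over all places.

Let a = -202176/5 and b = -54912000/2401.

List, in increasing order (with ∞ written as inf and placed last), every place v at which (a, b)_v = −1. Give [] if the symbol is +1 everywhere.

[13, inf]

(a, b) ≡ (-195, -2145) mod (ℚ^×)²; places V = {2, 3, 5, 7, 11, 13, ∞}.
(a,b)_3: α=5, u≡1; β=1, v≡2 (mod 3); (1|3)=+1, (2|3)=-1; sign (−1)^1·+1^1·-1^5 = +1.
(a,b)_11: α=0, u≡3; β=1, v≡3 (mod 11); (3|11)=+1, (3|11)=+1; sign (−1)^0·+1^1·+1^0 = +1.
(a,b)_7: α=0, u≡1; β=-4, v≡4 (mod 7); (1|7)=+1, (4|7)=+1; sign (−1)^0·+1^-4·+1^0 = +1.
(a,b)_2: α=6, β=10; u≡5, v≡7 (mod 8); ε(u)ε(v)=0·1, αω(v)=6·0, βω(u)=10·1; sum ≡ 0  ⇒  +1.
(a,b)_13: α=1, u≡7; β=1, v≡10 (mod 13); (7|13)=-1, (10|13)=+1; sign (−1)^0·-1^1·+1^1 = -1.
(a,b)_∞: sgn(-195)=−, sgn(-2145)=−, so -1.
(a,b)_5: α=-1, u≡4; β=3, v≡4 (mod 5); (4|5)=+1, (4|5)=+1; sign (−1)^0·+1^3·+1^-1 = +1.
|Ram(-195, -2145)| = 2, even; anisotropic at {13, ∞}.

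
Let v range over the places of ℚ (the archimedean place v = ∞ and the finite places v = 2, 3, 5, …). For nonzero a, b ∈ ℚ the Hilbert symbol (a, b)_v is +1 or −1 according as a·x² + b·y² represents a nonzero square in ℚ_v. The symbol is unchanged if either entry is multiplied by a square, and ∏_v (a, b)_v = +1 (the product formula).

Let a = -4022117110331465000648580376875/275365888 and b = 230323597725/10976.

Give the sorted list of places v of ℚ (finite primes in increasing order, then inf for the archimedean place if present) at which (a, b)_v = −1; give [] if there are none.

[7, 29]

(a, b) ≡ (-4386221, 907494) mod (ℚ^×)²; places V = {2, 3, 5, 7, 11, 13, 17, 29, 31, 41, ∞}.
(a,b)_3: α=2, u≡1; β=1, v≡2 (mod 3); (1|3)=+1, (2|3)=-1; sign (−1)^0·+1^1·-1^2 = +1.
(a,b)_29: α=5, u≡10; β=2, v≡21 (mod 29); (10|29)=-1, (21|29)=-1; sign (−1)^0·-1^2·-1^5 = -1.
(a,b)_7: α=-5, u≡2; β=-3, v≡1 (mod 7); (2|7)=+1, (1|7)=+1; sign (−1)^1·+1^-3·+1^-5 = -1.
(a,b)_2: α=-14, β=-5; u≡3, v≡3 (mod 8); ε(u)ε(v)=1·1, αω(v)=-14·1, βω(u)=-5·1; sum ≡ 0  ⇒  +1.
(a,b)_41: α=3, u≡29; β=1, v≡22 (mod 41); (29|41)=-1, (22|41)=-1; sign (−1)^0·-1^1·-1^3 = +1.
(a,b)_17: α=3, u≡2; β=1, v≡8 (mod 17); (2|17)=+1, (8|17)=+1; sign (−1)^0·+1^1·+1^3 = +1.
(a,b)_11: α=2, u≡2; β=0, v≡5 (mod 11); (2|11)=-1, (5|11)=+1; sign (−1)^0·-1^0·+1^2 = +1.
(a,b)_5: α=4, u≡4; β=2, v≡4 (mod 5); (4|5)=+1, (4|5)=+1; sign (−1)^0·+1^2·+1^4 = +1.
(a,b)_31: α=3, u≡21; β=1, v≡4 (mod 31); (21|31)=-1, (4|31)=+1; sign (−1)^1·-1^1·+1^3 = +1.
(a,b)_∞: sgn(-4386221)=−, sgn(907494)=+, so +1.
(a,b)_13: α=4, u≡8; β=2, v≡3 (mod 13); (8|13)=-1, (3|13)=+1; sign (−1)^0·-1^2·+1^4 = +1.
|Ram(-4386221, 907494)| = 2, even; anisotropic at {7, 29}.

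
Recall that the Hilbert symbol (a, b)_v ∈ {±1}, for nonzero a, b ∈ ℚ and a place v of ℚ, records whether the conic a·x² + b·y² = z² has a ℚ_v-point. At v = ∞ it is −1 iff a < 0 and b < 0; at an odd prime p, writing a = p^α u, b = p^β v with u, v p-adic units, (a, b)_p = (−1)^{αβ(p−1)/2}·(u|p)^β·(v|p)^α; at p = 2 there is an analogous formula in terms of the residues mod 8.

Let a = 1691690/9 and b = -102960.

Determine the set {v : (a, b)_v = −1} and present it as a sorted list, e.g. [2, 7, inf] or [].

[2, 7]

Mod squares: a ≡ 10010, b ≡ -715. Check v ∈ {∞, 2, 3, 5, 7, 11, 13}.
v=3: a=3^-2·(≡2), b=3^2·(≡2) mod 3; (2|3)=-1, (2|3)=-1; (−1)^{-2·2·1}·(-1)^2·(-1)^-2 = +1.
v=7: a=7^1·(≡1), b=7^0·(≡3) mod 7; (1|7)=+1, (3|7)=-1; (−1)^{1·0·3}·(+1)^0·(-1)^1 = -1.
v=13: a=13^3·(≡9), b=13^1·(≡10) mod 13; (9|13)=+1, (10|13)=+1; (−1)^{3·1·6}·(+1)^1·(+1)^3 = +1.
v=5: a=5^1·(≡2), b=5^1·(≡3) mod 5; (2|5)=-1, (3|5)=-1; (−1)^{1·1·2}·(-1)^1·(-1)^1 = +1.
v=11: a=11^1·(≡6), b=11^1·(≡1) mod 11; (6|11)=-1, (1|11)=+1; (−1)^{1·1·5}·(-1)^1·(+1)^1 = +1.
v=∞: 10010 > 0 and -715 < 0  ⇒  (a,b)_∞ = +1.
v=2: v_2(a)=1, v_2(b)=4; units ≡ 5, 5 (mod 8); ε·ε+αω+βω = 0·0+1·1+4·1 ≡ 1  ⇒  (a,b)_2 = -1.
(10010, -715 / ℚ) ramifies at {2, 7}: a division algebra.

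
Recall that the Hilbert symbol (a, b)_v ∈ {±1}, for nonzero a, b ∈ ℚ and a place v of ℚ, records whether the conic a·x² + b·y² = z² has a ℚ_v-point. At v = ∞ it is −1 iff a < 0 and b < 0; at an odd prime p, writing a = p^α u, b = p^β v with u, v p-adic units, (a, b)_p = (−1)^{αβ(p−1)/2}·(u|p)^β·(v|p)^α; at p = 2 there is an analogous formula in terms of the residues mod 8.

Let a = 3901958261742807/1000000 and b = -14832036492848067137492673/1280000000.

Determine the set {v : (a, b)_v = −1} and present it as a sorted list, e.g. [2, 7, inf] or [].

[2, 5, 7, 23]

Mod squares: a ≡ 7, b ≡ -63365. Check v ∈ {∞, 2, 3, 5, 7, 19, 23, 29}.
v=29: a=29^2·(≡7), b=29^3·(≡14) mod 29; (7|29)=+1, (14|29)=-1; (−1)^{2·3·14}·(+1)^3·(-1)^2 = +1.
v=7: a=7^1·(≡2), b=7^2·(≡5) mod 7; (2|7)=+1, (5|7)=-1; (−1)^{1·2·3}·(+1)^2·(-1)^1 = -1.
v=∞: 7 > 0 and -63365 < 0  ⇒  (a,b)_∞ = +1.
v=2: v_2(a)=-6, v_2(b)=-14; units ≡ 7, 3 (mod 8); ε·ε+αω+βω = 1·1+-6·1+-14·0 ≡ 1  ⇒  (a,b)_2 = -1.
v=3: a=3^8·(≡1), b=3^12·(≡1) mod 3; (1|3)=+1, (1|3)=+1; (−1)^{8·12·1}·(+1)^12·(+1)^8 = +1.
v=23: a=23^4·(≡7), b=23^7·(≡7) mod 23; (7|23)=-1, (7|23)=-1; (−1)^{4·7·11}·(-1)^7·(-1)^4 = -1.
v=19: a=19^2·(≡6), b=19^3·(≡9) mod 19; (6|19)=+1, (9|19)=+1; (−1)^{2·3·9}·(+1)^3·(+1)^2 = +1.
v=5: a=5^-6·(≡3), b=5^-7·(≡3) mod 5; (3|5)=-1, (3|5)=-1; (−1)^{-6·-7·2}·(-1)^-7·(-1)^-6 = -1.
|Ram(7, -63365)| = 4, even; anisotropic at {2, 5, 7, 23}.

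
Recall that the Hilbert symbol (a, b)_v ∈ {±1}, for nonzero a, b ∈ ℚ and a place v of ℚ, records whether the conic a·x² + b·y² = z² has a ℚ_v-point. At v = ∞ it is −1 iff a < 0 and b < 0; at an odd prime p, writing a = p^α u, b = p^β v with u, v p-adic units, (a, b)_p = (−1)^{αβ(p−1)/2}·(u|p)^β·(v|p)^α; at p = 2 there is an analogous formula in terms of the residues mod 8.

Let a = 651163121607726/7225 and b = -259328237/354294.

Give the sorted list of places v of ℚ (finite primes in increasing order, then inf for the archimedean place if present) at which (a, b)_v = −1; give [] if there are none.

[7, 13, 41, 43]

(a, b) ≡ (9946846, -37758) mod (ℚ^×)²; places V = {2, 3, 5, 7, 13, 17, 29, 31, 41, 43, ∞}.
(a,b)_2: α=1, β=-1; u≡7, v≡1 (mod 8); ε(u)ε(v)=1·0, αω(v)=1·0, βω(u)=-1·0; sum ≡ 0  ⇒  +1.
(a,b)_∞: sgn(9946846)=+, sgn(-37758)=−, so +1.
(a,b)_29: α=2, u≡25; β=3, v≡10 (mod 29); (25|29)=+1, (10|29)=-1; sign (−1)^0·+1^3·-1^2 = +1.
(a,b)_43: α=1, u≡21; β=0, v≡7 (mod 43); (21|43)=+1, (7|43)=-1; sign (−1)^0·+1^0·-1^1 = -1.
(a,b)_31: α=3, u≡19; β=1, v≡3 (mod 31); (19|31)=+1, (3|31)=-1; sign (−1)^1·+1^1·-1^3 = +1.
(a,b)_41: α=1, u≡32; β=0, v≡38 (mod 41); (32|41)=+1, (38|41)=-1; sign (−1)^0·+1^0·-1^1 = -1.
(a,b)_17: α=-2, u≡14; β=0, v≡1 (mod 17); (14|17)=-1, (1|17)=+1; sign (−1)^0·-1^0·+1^-2 = +1.
(a,b)_13: α=1, u≡9; β=0, v≡8 (mod 13); (9|13)=+1, (8|13)=-1; sign (−1)^0·+1^0·-1^1 = -1.
(a,b)_7: α=1, u≡6; β=3, v≡6 (mod 7); (6|7)=-1, (6|7)=-1; sign (−1)^1·-1^3·-1^1 = -1.
(a,b)_3: α=4, u≡1; β=-11, v≡2 (mod 3); (1|3)=+1, (2|3)=-1; sign (−1)^0·+1^-11·-1^4 = +1.
(a,b)_5: α=-2, u≡4; β=0, v≡2 (mod 5); (4|5)=+1, (2|5)=-1; sign (−1)^0·+1^0·-1^-2 = +1.
|Ram(9946846, -37758)| = 4, even; anisotropic at {7, 13, 41, 43}.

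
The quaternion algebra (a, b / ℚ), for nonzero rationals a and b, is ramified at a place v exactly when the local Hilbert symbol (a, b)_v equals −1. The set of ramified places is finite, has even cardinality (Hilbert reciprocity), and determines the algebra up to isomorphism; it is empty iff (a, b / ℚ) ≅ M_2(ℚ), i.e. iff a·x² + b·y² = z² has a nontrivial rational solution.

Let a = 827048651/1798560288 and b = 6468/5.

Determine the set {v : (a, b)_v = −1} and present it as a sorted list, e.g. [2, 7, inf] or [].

Mod squares: a ≡ 22, b ≡ 165. Check v ∈ {∞, 2, 3, 5, 7, 11, 13, 17, 23, 29}.
v=7: a=7^-4·(≡4), b=7^2·(≡4) mod 7; (4|7)=+1, (4|7)=+1; (−1)^{-4·2·3}·(+1)^2·(+1)^-4 = +1.
v=29: a=29^2·(≡28), b=29^0·(≡6) mod 29; (28|29)=+1, (6|29)=+1; (−1)^{2·0·14}·(+1)^0·(+1)^2 = +1.
v=13: a=13^2·(≡4), b=13^0·(≡4) mod 13; (4|13)=+1, (4|13)=+1; (−1)^{2·0·6}·(+1)^0·(+1)^2 = +1.
v=23: a=23^2·(≡7), b=23^0·(≡1) mod 23; (7|23)=-1, (1|23)=+1; (−1)^{2·0·11}·(-1)^0·(+1)^2 = +1.
v=3: a=3^-4·(≡1), b=3^1·(≡1) mod 3; (1|3)=+1, (1|3)=+1; (−1)^{-4·1·1}·(+1)^1·(+1)^-4 = +1.
v=11: a=11^1·(≡8), b=11^1·(≡1) mod 11; (8|11)=-1, (1|11)=+1; (−1)^{1·1·5}·(-1)^1·(+1)^1 = +1.
v=5: a=5^0·(≡2), b=5^-1·(≡3) mod 5; (2|5)=-1, (3|5)=-1; (−1)^{0·-1·2}·(-1)^-1·(-1)^0 = -1.
v=2: v_2(a)=-5, v_2(b)=2; units ≡ 3, 5 (mod 8); ε·ε+αω+βω = 1·0+-5·1+2·1 ≡ 1  ⇒  (a,b)_2 = -1.
v=17: a=17^-2·(≡3), b=17^0·(≡5) mod 17; (3|17)=-1, (5|17)=-1; (−1)^{-2·0·8}·(-1)^0·(-1)^-2 = +1.
v=∞: 22 > 0 and 165 > 0  ⇒  (a,b)_∞ = +1.
|Ram(22, 165)| = 2, even; anisotropic at {2, 5}.

[2, 5]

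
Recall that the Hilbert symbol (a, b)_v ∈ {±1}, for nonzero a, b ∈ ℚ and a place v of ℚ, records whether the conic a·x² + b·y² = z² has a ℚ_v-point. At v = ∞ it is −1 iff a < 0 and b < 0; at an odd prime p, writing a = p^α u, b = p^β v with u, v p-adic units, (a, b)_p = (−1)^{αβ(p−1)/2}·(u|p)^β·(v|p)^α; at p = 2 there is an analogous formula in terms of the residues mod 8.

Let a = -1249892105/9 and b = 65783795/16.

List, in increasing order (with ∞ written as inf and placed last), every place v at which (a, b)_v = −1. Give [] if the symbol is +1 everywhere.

[2, 7, 11, 19]

(a, b) ≡ (-6545, 124355) mod (ℚ^×)²; places V = {2, 3, 5, 7, 11, 17, 19, 23, ∞}.
(a,b)_17: α=1, u≡11; β=1, v≡7 (mod 17); (11|17)=-1, (7|17)=-1; sign (−1)^0·-1^1·-1^1 = +1.
(a,b)_19: α=2, u≡3; β=1, v≡9 (mod 19); (3|19)=-1, (9|19)=+1; sign (−1)^0·-1^1·+1^2 = -1.
(a,b)_7: α=1, u≡3; β=1, v≡5 (mod 7); (3|7)=-1, (5|7)=-1; sign (−1)^1·-1^1·-1^1 = -1.
(a,b)_5: α=1, u≡1; β=1, v≡4 (mod 5); (1|5)=+1, (4|5)=+1; sign (−1)^0·+1^1·+1^1 = +1.
(a,b)_23: α=2, u≡5; β=2, v≡14 (mod 23); (5|23)=-1, (14|23)=-1; sign (−1)^0·-1^2·-1^2 = +1.
(a,b)_2: α=0, β=-4; u≡7, v≡3 (mod 8); ε(u)ε(v)=1·1, αω(v)=0·1, βω(u)=-4·0; sum ≡ 1  ⇒  -1.
(a,b)_3: α=-2, u≡1; β=0, v≡2 (mod 3); (1|3)=+1, (2|3)=-1; sign (−1)^0·+1^0·-1^-2 = +1.
(a,b)_11: α=1, u≡10; β=1, v≡6 (mod 11); (10|11)=-1, (6|11)=-1; sign (−1)^1·-1^1·-1^1 = -1.
(a,b)_∞: sgn(-6545)=−, sgn(124355)=+, so +1.
(-6545, 124355 / ℚ) ramifies at {2, 7, 11, 19}: a division algebra.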